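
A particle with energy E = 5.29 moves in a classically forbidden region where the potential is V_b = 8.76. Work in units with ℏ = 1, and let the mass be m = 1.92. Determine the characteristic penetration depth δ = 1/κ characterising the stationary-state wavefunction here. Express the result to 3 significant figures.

δ = 0.274

Since E < V_b the TISE in this region is ψ'' = κ²ψ with κ = √(2m(V_b − E))/ℏ.
κ = √(2 × 1.92 × 3.47) = 3.650. The penetration depth is δ = 1/κ = 0.274.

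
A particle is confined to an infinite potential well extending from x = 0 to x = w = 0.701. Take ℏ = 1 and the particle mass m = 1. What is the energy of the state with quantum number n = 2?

E = 40.2

The infinite-well eigenfunctions ψ_n = √(2/w) sin(nπx/w) vanish at both walls, giving E_n = n²π²ℏ²/(2mw²).
E_2 = 2² × π² / (2 × 1 × 0.701²) = 40.17.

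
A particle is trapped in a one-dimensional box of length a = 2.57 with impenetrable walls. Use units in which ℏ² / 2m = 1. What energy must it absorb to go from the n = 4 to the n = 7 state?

E_n = n²π²ℏ²/(2ma²), so ΔE = (7² − 4²) π²ℏ²/(2ma²).
ΔE = 33 × π² / (2 × 0.5 × 2.57²) = 49.31.

ΔE = 49.3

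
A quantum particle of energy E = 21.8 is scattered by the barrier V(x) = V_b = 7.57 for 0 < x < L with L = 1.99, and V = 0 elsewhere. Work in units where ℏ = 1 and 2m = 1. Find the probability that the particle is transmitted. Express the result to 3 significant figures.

Above the barrier the interior wavenumber is k₂ = √(2m(E − V_b))/ℏ = 3.772, giving phase k₂L = 7.507.
T = [1 + V_b² sin²(k₂L) / (4E(E − V_b))]⁻¹ = 1/1.041 = 0.961.

T = 0.961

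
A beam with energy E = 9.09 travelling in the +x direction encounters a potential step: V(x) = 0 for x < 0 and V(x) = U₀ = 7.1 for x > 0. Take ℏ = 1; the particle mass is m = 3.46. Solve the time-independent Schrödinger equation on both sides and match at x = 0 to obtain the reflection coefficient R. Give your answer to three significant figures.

R = 0.131

The wavenumbers are k₁ = √(2mE)/ℏ = 7.931 on the left and k₂ = √(2m(E − U₀))/ℏ = 3.711 on the right.
Matching ψ and ψ′ at x = 0 gives r = (k₁ − k₂)/(k₁ + k₂), so R = r² = 0.1314 and T = 1 − R = 0.8686.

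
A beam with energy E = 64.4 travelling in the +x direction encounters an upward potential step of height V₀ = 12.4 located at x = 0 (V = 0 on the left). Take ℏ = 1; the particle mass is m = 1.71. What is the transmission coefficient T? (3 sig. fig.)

On each side the TISE gives plane waves with k = √(2m(E − V))/ℏ: k₁ = √(2·1.71·64.4) = 14.84, k₂ = √(2·1.71·52) = 13.34.
Continuity of ψ and ψ′ at the step yields the reflection amplitude r = (k₁ − k₂)/(k₁ + k₂) = 0.05342; thus R = |r|² = 0.002853, T = 0.9971.

T = 0.997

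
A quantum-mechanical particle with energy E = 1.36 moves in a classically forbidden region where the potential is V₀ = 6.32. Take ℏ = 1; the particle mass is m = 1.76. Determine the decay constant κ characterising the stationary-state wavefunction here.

Since E < V₀ the TISE in this region is ψ'' = κ²ψ with κ = √(2m(V₀ − E))/ℏ.
κ = √(2 × 1.76 × 4.96) = 4.178.

κ = 4.18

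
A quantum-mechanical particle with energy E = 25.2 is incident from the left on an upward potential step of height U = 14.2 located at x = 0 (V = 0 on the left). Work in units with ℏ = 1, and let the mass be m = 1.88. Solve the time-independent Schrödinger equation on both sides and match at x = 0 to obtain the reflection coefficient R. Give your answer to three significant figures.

On each side the TISE gives plane waves with k = √(2m(E − V))/ℏ: k₁ = √(2·1.88·25.2) = 9.734, k₂ = √(2·1.88·11) = 6.431.
Matching ψ and ψ′ at x = 0 gives r = (k₁ − k₂)/(k₁ + k₂), so R = r² = 0.04175 and T = 1 − R = 0.9583.

R = 0.0417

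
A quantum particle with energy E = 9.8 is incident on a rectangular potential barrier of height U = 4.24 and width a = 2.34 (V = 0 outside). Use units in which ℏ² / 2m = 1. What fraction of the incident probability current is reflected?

R = 0.0381

E > U: inside the barrier k₂ = √(2m(E − U))/ℏ = 2.358, k₂a = 5.518.
T = [1 + U² sin²(k₂a) / (4E(E − U))]⁻¹ = 1/1.040 = 0.962.
R = 1 − T = 0.0381.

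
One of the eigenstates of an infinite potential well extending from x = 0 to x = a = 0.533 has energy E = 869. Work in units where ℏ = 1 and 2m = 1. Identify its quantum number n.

From E_n = n²π²ℏ²/(2ma²) invert to n = √(2ma²E)/(πℏ).
n = (0.533/π) × √(2 × 0.5 × 869) = 5.001 → n = 5.

n = 5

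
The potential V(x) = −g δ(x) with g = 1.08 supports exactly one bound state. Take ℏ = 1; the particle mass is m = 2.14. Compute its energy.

The bound state is ψ(x) = √κ e^{−κ|x|}. The derivative jump ψ'(0⁺) − ψ'(0⁻) = −(2mg/ℏ²)ψ(0) fixes κ = mg/ℏ² = 2.311.
Then E = −ℏ²κ²/(2m) = −mg²/(2ℏ²) = -1.248.

E = -1.25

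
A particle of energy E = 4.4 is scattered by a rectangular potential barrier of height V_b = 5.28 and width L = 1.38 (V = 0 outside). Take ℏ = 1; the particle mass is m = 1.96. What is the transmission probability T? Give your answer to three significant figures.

T = 0.0132

Since E < V_b the interior solution is evanescent with decay constant κ = √(2m(V_b − E))/ℏ = 1.857.
κL = 2.563, sinh(κL) = 6.449.
Matching ψ, ψ′ at both faces gives T = [1 + V_b² sinh²(κL) / (4E(V_b − E))]⁻¹ = 1/75.87 = 0.0132.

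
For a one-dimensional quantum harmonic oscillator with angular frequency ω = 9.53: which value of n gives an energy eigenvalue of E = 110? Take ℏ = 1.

Invert E_n = (n + ½)ℏω: n = E/ℏω − ½ = 11.042, so n = 11.

n = 11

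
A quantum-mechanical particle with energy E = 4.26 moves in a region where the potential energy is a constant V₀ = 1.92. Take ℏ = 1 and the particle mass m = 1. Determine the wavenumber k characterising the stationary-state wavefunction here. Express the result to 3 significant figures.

With E > V₀ the solution is oscillatory, ψ ∝ e^{±ikx} with k = √(2m(E − V₀))/ℏ.
k = √(2 × 1 × 2.34) = 2.163.

k = 2.16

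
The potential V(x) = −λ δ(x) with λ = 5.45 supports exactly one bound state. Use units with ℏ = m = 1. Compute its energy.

For x ≠ 0 the bound state is ψ ∝ e^{−κ|x|}; integrating the TISE across the delta gives the cusp condition 2κ = 2mλ/ℏ², so κ = 5.450.
Then E = −ℏ²κ²/(2m) = −mλ²/(2ℏ²) = -14.85.

E = -14.9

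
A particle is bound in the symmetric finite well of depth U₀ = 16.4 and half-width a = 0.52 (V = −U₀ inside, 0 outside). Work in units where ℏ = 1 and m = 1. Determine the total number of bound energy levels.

N = 2

Define the well-strength parameter z₀ = (a/ℏ)√(2mU₀) = 0.52 × √(2·1·16.4) = 2.978.
A new bound state (alternating even/odd) appears each time z₀ passes a multiple of π/2, so N = ⌊2z₀/π⌋ + 1 = ⌊1.896⌋ + 1 = 2.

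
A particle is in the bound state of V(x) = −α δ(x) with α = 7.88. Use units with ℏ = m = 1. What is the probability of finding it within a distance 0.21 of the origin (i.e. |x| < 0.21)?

P = 0.963

The normalised bound state is ψ = √κ e^{−κ|x|} with κ = mα/ℏ² = 7.880.
P(|x| < d) = ∫_{−d}^{d} κ e^{−2κ|x|} dx = 1 − e^{−2κd} = 1 − e^{−3.310} = 0.9635.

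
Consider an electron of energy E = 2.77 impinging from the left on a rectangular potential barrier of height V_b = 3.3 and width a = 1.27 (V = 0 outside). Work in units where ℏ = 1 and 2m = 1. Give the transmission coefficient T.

T = 0.323

E < V_b: inside the barrier ψ ∝ e^{±κx} with κ = √(2m(V_b − E))/ℏ = 0.7280.
κa = 0.9246, sinh(κa) = 1.062.
The exact tunnelling result is T⁻¹ = 1 + V_b² sinh²(κa) / [4E(V_b − E)] = 3.092, so T = 0.323.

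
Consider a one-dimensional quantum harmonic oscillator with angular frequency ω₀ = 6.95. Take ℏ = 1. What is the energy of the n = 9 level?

E = 66.0

The oscillator eigenvalues are E_n = ℏω₀(n + ½), so E_9 = 6.95 × 9.5 = 66.03.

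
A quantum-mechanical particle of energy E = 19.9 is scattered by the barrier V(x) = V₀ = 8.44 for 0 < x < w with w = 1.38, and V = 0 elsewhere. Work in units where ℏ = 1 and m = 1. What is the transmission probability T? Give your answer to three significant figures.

T = 0.992

E > V₀: inside the barrier k₂ = √(2m(E − V₀))/ℏ = 4.787, k₂w = 6.607.
T = [1 + V₀² sin²(k₂w) / (4E(E − V₀))]⁻¹ = 1/1.008 = 0.992.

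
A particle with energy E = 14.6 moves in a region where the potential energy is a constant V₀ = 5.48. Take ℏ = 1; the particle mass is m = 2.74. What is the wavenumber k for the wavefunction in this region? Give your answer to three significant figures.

k = 7.07

With E > V₀ the solution is oscillatory, ψ ∝ e^{±ikx} with k = √(2m(E − V₀))/ℏ.
k = √(2 × 2.74 × 9.12) = 7.069.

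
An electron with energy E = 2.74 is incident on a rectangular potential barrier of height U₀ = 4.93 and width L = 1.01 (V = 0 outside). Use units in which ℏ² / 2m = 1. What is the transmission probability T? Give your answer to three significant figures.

T = 0.181

E < U₀: inside the barrier ψ ∝ e^{±κx} with κ = √(2m(U₀ − E))/ℏ = 1.480.
κL = 1.495, sinh(κL) = 2.117.
The exact tunnelling result is T⁻¹ = 1 + U₀² sinh²(κL) / [4E(U₀ − E)] = 5.537, so T = 0.181.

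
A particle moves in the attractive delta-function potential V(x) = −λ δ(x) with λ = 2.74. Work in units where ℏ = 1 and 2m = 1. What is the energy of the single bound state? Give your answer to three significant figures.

For x ≠ 0 the bound state is ψ ∝ e^{−κ|x|}; integrating the TISE across the delta gives the cusp condition 2κ = 2mλ/ℏ², so κ = 1.370.
Then E = −ℏ²κ²/(2m) = −mλ²/(2ℏ²) = -1.877.

E = -1.88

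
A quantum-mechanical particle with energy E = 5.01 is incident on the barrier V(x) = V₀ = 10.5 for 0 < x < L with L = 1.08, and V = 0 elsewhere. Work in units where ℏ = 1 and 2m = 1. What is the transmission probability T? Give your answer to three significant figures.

T = 0.0250

E < V₀: inside the barrier ψ ∝ e^{±κx} with κ = √(2m(V₀ − E))/ℏ = 2.343.
κL = 2.531, sinh(κL) = 6.240.
The exact tunnelling result is T⁻¹ = 1 + V₀² sinh²(κL) / [4E(V₀ − E)] = 40.02, so T = 0.0250.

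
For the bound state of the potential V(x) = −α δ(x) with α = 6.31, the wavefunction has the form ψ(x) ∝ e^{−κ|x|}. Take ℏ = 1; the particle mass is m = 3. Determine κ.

Integrating the TISE across x = 0 gives the cusp condition ψ'(0⁺) − ψ'(0⁻) = −(2mα/ℏ²)ψ(0).
With ψ ∝ e^{−κ|x|} this yields −2κ = −2mα/ℏ², so κ = mα/ℏ² = 18.93.

κ = 18.9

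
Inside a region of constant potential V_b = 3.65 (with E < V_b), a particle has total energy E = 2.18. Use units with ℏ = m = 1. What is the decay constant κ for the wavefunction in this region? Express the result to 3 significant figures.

Since E < V_b the TISE in this region is ψ'' = κ²ψ with κ = √(2m(V_b − E))/ℏ.
κ = √(2 × 1 × 1.47) = 1.715.

κ = 1.71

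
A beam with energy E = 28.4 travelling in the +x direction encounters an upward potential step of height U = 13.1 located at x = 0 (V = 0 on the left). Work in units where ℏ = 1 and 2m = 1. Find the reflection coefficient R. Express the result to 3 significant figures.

R = 0.0235

On each side the TISE gives plane waves with k = √(2m(E − V))/ℏ: k₁ = √(2·½·28.4) = 5.329, k₂ = √(2·½·15.3) = 3.912.
Matching ψ and ψ′ at x = 0 gives r = (k₁ − k₂)/(k₁ + k₂), so R = r² = 0.02354 and T = 1 − R = 0.9765.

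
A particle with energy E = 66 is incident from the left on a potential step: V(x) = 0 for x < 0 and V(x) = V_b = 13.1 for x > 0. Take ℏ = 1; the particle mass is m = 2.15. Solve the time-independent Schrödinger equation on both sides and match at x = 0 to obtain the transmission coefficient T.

On each side the TISE gives plane waves with k = √(2m(E − V))/ℏ: k₁ = √(2·2.15·66) = 16.85, k₂ = √(2·2.15·52.9) = 15.08.
Matching ψ and ψ′ at x = 0 gives r = (k₁ − k₂)/(k₁ + k₂), so R = r² = 0.003053 and T = 1 − R = 0.9969.

T = 0.997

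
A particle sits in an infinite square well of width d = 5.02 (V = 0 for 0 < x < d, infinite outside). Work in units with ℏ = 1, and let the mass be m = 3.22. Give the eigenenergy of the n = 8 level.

Requiring ψ(0) = ψ(d) = 0 quantises k = nπ/d, hence E_n = ℏ²k²/2m = n²π²ℏ²/(2md²).
E_8 = 8² × π² / (2 × 3.22 × 5.02²) = 3.892.

E = 3.89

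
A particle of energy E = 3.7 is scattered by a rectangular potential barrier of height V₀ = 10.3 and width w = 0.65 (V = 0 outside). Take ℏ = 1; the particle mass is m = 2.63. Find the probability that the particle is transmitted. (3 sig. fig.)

T = 0.00174

E < V₀: inside the barrier ψ ∝ e^{±κx} with κ = √(2m(V₀ − E))/ℏ = 5.892.
κw = 3.830, sinh(κw) = 23.02.
The exact tunnelling result is T⁻¹ = 1 + V₀² sinh²(κw) / [4E(V₀ − E)] = 576.4, so T = 0.00174.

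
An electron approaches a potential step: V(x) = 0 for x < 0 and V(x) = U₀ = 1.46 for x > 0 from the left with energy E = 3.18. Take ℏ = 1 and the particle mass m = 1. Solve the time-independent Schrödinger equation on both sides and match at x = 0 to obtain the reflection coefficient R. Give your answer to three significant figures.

R = 0.0232

The wavenumbers are k₁ = √(2mE)/ℏ = 2.522 on the left and k₂ = √(2m(E − U₀))/ℏ = 1.855 on the right.
Continuity of ψ and ψ′ at the step yields the reflection amplitude r = (k₁ − k₂)/(k₁ + k₂) = 0.1524; thus R = |r|² = 0.02324, T = 0.9768.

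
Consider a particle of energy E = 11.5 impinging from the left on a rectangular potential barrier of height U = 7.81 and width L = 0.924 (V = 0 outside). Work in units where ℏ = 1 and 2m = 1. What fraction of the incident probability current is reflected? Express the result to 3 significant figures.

E > U: inside the barrier k₂ = √(2m(E − U))/ℏ = 1.921, k₂L = 1.775.
T = [1 + U² sin²(k₂L) / (4E(E − U))]⁻¹ = 1/1.345 = 0.744.
R = 1 − T = 0.256.

R = 0.256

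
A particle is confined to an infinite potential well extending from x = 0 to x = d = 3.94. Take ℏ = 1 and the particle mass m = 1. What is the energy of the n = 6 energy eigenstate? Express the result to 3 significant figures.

E = 11.4

Requiring ψ(0) = ψ(d) = 0 quantises k = nπ/d, hence E_n = ℏ²k²/2m = n²π²ℏ²/(2md²).
E_6 = 6² × π² / (2 × 1 × 3.94²) = 11.44.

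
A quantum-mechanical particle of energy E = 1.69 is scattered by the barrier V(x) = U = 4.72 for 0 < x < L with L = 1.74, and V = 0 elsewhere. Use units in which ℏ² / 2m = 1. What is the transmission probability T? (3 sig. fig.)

T = 0.00857

E < U: inside the barrier ψ ∝ e^{±κx} with κ = √(2m(U − E))/ℏ = 1.741.
κL = 3.029, sinh(κL) = 10.31.
The exact tunnelling result is T⁻¹ = 1 + U² sinh²(κL) / [4E(U − E)] = 116.7, so T = 0.00857.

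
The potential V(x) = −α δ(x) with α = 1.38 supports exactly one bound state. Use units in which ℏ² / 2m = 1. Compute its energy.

For x ≠ 0 the bound state is ψ ∝ e^{−κ|x|}; integrating the TISE across the delta gives the cusp condition 2κ = 2mα/ℏ², so κ = 0.6900.
Then E = −ℏ²κ²/(2m) = −mα²/(2ℏ²) = -0.4761.

E = -0.476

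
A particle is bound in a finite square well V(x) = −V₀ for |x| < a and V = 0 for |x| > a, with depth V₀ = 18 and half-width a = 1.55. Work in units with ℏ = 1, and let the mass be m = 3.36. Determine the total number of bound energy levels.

N = 11

The dimensionless depth is z₀ = a√(2mV₀)/ℏ = 1.55 × √(121.0) = 17.05.
The even/odd transcendental equations gain one root per π/2 in z₀, giving N = 1 + ⌊2z₀/π⌋ = 1 + ⌊10.85⌋ = 11.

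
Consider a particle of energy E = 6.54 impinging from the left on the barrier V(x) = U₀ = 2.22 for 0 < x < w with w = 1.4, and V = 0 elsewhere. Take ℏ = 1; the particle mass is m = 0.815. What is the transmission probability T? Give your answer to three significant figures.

Above the barrier the interior wavenumber is k₂ = √(2m(E − U₀))/ℏ = 2.654, giving phase k₂w = 3.715.
T = [1 + U₀² sin²(k₂w) / (4E(E − U₀))]⁻¹ = 1/1.013 = 0.987.

T = 0.987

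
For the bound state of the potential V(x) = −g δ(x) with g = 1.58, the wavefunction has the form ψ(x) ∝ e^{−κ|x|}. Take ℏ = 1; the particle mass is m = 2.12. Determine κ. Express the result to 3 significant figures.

Integrating the TISE across x = 0 gives the cusp condition ψ'(0⁺) − ψ'(0⁻) = −(2mg/ℏ²)ψ(0).
With ψ ∝ e^{−κ|x|} this yields −2κ = −2mg/ℏ², so κ = mg/ℏ² = 3.350.

κ = 3.35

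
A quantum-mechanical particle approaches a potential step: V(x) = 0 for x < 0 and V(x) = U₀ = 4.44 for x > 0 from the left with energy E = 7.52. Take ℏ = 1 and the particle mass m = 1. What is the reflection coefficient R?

R = 0.0482

The wavenumbers are k₁ = √(2mE)/ℏ = 3.878 on the left and k₂ = √(2m(E − U₀))/ℏ = 2.482 on the right.
Matching ψ and ψ′ at x = 0 gives r = (k₁ − k₂)/(k₁ + k₂), so R = r² = 0.04819 and T = 1 − R = 0.9518.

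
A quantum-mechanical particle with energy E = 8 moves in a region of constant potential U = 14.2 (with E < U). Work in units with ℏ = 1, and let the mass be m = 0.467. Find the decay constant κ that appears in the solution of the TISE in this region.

κ = 2.41

Since E < U the TISE in this region is ψ'' = κ²ψ with κ = √(2m(U − E))/ℏ.
κ = √(2 × 0.467 × 6.2) = 2.406.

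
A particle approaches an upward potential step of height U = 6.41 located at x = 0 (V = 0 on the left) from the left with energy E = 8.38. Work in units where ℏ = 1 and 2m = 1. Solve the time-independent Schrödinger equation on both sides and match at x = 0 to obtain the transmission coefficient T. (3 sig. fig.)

The wavenumbers are k₁ = √(2mE)/ℏ = 2.895 on the left and k₂ = √(2m(E − U))/ℏ = 1.404 on the right.
Continuity of ψ and ψ′ at the step yields the reflection amplitude r = (k₁ − k₂)/(k₁ + k₂) = 0.3469; thus R = |r|² = 0.1204, T = 0.8796.

T = 0.880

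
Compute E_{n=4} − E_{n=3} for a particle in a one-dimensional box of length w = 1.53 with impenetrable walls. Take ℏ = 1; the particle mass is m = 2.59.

ΔE = 5.70

E_n = n²π²ℏ²/(2mw²), so ΔE = (4² − 3²) π²ℏ²/(2mw²).
ΔE = 7 × π² / (2 × 2.59 × 1.53²) = 5.698.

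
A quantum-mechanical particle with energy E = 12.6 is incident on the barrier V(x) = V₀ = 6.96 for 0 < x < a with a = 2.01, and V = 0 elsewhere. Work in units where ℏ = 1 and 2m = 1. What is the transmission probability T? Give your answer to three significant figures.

T = 0.855

Above the barrier the interior wavenumber is k₂ = √(2m(E − V₀))/ℏ = 2.375, giving phase k₂a = 4.773.
T = [1 + V₀² sin²(k₂a) / (4E(E − V₀))]⁻¹ = 1/1.170 = 0.855.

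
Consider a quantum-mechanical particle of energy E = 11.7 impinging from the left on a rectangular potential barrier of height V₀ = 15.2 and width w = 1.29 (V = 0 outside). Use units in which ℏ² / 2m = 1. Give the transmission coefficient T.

T = 0.0226

E < V₀: inside the barrier ψ ∝ e^{±κx} with κ = √(2m(V₀ − E))/ℏ = 1.871.
κw = 2.413, sinh(κw) = 5.541.
The exact tunnelling result is T⁻¹ = 1 + V₀² sinh²(κw) / [4E(V₀ − E)] = 44.31, so T = 0.0226.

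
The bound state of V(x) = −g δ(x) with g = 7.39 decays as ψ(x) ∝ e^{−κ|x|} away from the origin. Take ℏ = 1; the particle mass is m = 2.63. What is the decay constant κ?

Integrating the TISE across x = 0 gives the cusp condition ψ'(0⁺) − ψ'(0⁻) = −(2mg/ℏ²)ψ(0).
With ψ ∝ e^{−κ|x|} this yields −2κ = −2mg/ℏ², so κ = mg/ℏ² = 19.44.

κ = 19.4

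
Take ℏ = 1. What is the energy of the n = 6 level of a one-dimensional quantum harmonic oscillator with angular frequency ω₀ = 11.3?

The oscillator eigenvalues are E_n = ℏω₀(n + ½), so E_6 = 11.3 × 6.5 = 73.45.

E = 73.5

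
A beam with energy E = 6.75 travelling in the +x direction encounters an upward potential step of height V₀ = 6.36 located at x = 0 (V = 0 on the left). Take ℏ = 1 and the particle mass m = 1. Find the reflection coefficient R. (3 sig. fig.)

R = 0.375

On each side the TISE gives plane waves with k = √(2m(E − V))/ℏ: k₁ = √(2·1·6.75) = 3.674, k₂ = √(2·1·0.39) = 0.8832.
Matching ψ and ψ′ at x = 0 gives r = (k₁ − k₂)/(k₁ + k₂), so R = r² = 0.3751 and T = 1 − R = 0.6249.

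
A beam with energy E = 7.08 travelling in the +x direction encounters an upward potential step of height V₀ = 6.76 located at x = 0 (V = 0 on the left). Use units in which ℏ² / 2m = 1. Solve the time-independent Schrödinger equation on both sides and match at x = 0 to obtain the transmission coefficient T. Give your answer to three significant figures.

T = 0.578

On each side the TISE gives plane waves with k = √(2m(E − V))/ℏ: k₁ = √(2·½·7.08) = 2.661, k₂ = √(2·½·0.32) = 0.5657.
Continuity of ψ and ψ′ at the step yields the reflection amplitude r = (k₁ − k₂)/(k₁ + k₂) = 0.6494; thus R = |r|² = 0.4217, T = 0.5783.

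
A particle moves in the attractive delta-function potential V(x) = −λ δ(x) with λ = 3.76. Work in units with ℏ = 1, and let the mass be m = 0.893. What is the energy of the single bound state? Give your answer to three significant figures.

E = -6.31

The bound state is ψ(x) = √κ e^{−κ|x|}. The derivative jump ψ'(0⁺) − ψ'(0⁻) = −(2mλ/ℏ²)ψ(0) fixes κ = mλ/ℏ² = 3.358.
Then E = −ℏ²κ²/(2m) = −mλ²/(2ℏ²) = -6.312.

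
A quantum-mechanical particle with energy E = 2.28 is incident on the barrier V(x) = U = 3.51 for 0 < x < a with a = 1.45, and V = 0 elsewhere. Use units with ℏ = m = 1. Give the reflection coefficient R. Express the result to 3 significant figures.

R = 0.962

Since E < U the interior solution is evanescent with decay constant κ = √(2m(U − E))/ℏ = 1.568.
κa = 2.274, sinh(κa) = 4.809.
The exact tunnelling result is T⁻¹ = 1 + U² sinh²(κa) / [4E(U − E)] = 26.40, so T = 0.0379.
R = 1 − T = 0.962.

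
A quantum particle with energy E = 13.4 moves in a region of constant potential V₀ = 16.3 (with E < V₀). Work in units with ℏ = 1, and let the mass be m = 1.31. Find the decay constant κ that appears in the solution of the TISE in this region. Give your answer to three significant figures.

Since E < V₀ the TISE in this region is ψ'' = κ²ψ with κ = √(2m(V₀ − E))/ℏ.
κ = √(2 × 1.31 × 2.9) = 2.756.

κ = 2.76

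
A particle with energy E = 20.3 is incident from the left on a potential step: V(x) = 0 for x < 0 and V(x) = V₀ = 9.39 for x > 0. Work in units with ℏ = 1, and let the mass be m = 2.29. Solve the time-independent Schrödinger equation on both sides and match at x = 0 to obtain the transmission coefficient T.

On each side the TISE gives plane waves with k = √(2m(E − V))/ℏ: k₁ = √(2·2.29·20.3) = 9.642, k₂ = √(2·2.29·10.91) = 7.069.
Continuity of ψ and ψ′ at the step yields the reflection amplitude r = (k₁ − k₂)/(k₁ + k₂) = 0.1540; thus R = |r|² = 0.02372, T = 0.9763.

T = 0.976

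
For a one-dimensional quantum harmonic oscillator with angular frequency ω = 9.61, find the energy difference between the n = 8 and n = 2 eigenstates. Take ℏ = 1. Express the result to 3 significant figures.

ΔE = 57.7

E_n = ℏω(n + ½), so ΔE = (8 − 2) ℏω = 6 × 9.61 = 57.66.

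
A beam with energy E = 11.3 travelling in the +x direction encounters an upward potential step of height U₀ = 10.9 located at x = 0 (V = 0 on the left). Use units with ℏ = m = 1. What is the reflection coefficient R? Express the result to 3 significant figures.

R = 0.467

The wavenumbers are k₁ = √(2mE)/ℏ = 4.754 on the left and k₂ = √(2m(E − U₀))/ℏ = 0.8944 on the right.
Continuity of ψ and ψ′ at the step yields the reflection amplitude r = (k₁ − k₂)/(k₁ + k₂) = 0.6833; thus R = |r|² = 0.4669, T = 0.5331.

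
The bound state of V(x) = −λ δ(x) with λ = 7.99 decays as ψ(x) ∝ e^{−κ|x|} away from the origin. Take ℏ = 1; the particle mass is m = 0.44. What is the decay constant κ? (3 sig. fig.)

Integrate −(ℏ²/2m)ψ'' − λδ(x)ψ = Eψ from −ε to +ε: the ψ'' term gives ψ'(0⁺) − ψ'(0⁻) and the δ term gives −(2mλ/ℏ²)ψ(0).
With ψ ∝ e^{−κ|x|} this yields −2κ = −2mλ/ℏ², so κ = mλ/ℏ² = 3.516.

κ = 3.52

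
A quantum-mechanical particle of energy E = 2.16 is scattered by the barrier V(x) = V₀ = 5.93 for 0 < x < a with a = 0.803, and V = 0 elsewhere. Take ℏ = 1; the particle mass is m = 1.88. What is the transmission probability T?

T = 0.00873

E < V₀: inside the barrier ψ ∝ e^{±κx} with κ = √(2m(V₀ − E))/ℏ = 3.765.
κa = 3.023, sinh(κa) = 10.26.
Matching ψ, ψ′ at both faces gives T = [1 + V₀² sinh²(κa) / (4E(V₀ − E))]⁻¹ = 1/114.5 = 0.00873.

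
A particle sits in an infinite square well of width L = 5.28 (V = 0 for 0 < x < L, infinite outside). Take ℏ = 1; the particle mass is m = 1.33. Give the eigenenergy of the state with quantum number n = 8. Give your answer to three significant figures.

E = 8.52

Requiring ψ(0) = ψ(L) = 0 quantises k = nπ/L, hence E_n = ℏ²k²/2m = n²π²ℏ²/(2mL²).
E_8 = 8² × π² / (2 × 1.33 × 5.28²) = 8.518.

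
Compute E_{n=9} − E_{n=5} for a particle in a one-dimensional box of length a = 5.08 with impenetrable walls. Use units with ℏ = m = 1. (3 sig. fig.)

E_n = n²π²ℏ²/(2ma²), so ΔE = (9² − 5²) π²ℏ²/(2ma²).
ΔE = 56 × π² / (2 × 1 × 5.08²) = 10.71.

ΔE = 10.7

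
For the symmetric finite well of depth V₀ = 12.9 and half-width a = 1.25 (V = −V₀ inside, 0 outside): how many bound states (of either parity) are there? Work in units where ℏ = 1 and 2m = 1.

Define the well-strength parameter z₀ = (a/ℏ)√(2mV₀) = 1.25 × √(2·0.5·12.9) = 4.490.
A new bound state (alternating even/odd) appears each time z₀ passes a multiple of π/2, so N = ⌊2z₀/π⌋ + 1 = ⌊2.858⌋ + 1 = 3.

N = 3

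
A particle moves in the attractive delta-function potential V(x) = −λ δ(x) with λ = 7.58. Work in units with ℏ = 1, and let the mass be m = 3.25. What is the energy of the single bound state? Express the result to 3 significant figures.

The bound state is ψ(x) = √κ e^{−κ|x|}. The derivative jump ψ'(0⁺) − ψ'(0⁻) = −(2mλ/ℏ²)ψ(0) fixes κ = mλ/ℏ² = 24.64.
Then E = −ℏ²κ²/(2m) = −mλ²/(2ℏ²) = -93.37.

E = -93.4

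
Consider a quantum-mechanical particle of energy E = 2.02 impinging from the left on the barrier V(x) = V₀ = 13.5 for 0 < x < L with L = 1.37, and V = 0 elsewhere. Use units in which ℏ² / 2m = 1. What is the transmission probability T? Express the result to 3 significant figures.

T = 0.000189

E < V₀: inside the barrier ψ ∝ e^{±κx} with κ = √(2m(V₀ − E))/ℏ = 3.388.
κL = 4.642, sinh(κL) = 51.86.
Matching ψ, ψ′ at both faces gives T = [1 + V₀² sinh²(κL) / (4E(V₀ − E))]⁻¹ = 1/5286 = 0.000189.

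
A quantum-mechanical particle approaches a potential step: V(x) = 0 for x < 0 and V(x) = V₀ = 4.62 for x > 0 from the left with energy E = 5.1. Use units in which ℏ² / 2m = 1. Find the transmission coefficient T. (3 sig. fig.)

On each side the TISE gives plane waves with k = √(2m(E − V))/ℏ: k₁ = √(2·½·5.1) = 2.258, k₂ = √(2·½·0.48) = 0.6928.
Matching ψ and ψ′ at x = 0 gives r = (k₁ − k₂)/(k₁ + k₂), so R = r² = 0.2814 and T = 1 − R = 0.7186.

T = 0.719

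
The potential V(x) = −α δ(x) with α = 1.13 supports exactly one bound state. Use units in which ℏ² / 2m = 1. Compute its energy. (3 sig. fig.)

For x ≠ 0 the bound state is ψ ∝ e^{−κ|x|}; integrating the TISE across the delta gives the cusp condition 2κ = 2mα/ℏ², so κ = 0.5650.
Then E = −ℏ²κ²/(2m) = −mα²/(2ℏ²) = -0.3192.

E = -0.319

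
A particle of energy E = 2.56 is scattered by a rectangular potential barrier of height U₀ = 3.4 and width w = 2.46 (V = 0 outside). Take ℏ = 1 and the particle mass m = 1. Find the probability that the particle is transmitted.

T = 0.00505

Since E < U₀ the interior solution is evanescent with decay constant κ = √(2m(U₀ − E))/ℏ = 1.296.
κw = 3.189, sinh(κw) = 12.11.
Matching ψ, ψ′ at both faces gives T = [1 + U₀² sinh²(κw) / (4E(U₀ − E))]⁻¹ = 1/198.0 = 0.00505.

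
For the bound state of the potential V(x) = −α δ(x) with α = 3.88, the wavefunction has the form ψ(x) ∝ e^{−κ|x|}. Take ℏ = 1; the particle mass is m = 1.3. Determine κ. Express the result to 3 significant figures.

Integrate −(ℏ²/2m)ψ'' − αδ(x)ψ = Eψ from −ε to +ε: the ψ'' term gives ψ'(0⁺) − ψ'(0⁻) and the δ term gives −(2mα/ℏ²)ψ(0).
With ψ ∝ e^{−κ|x|} this yields −2κ = −2mα/ℏ², so κ = mα/ℏ² = 5.044.

κ = 5.04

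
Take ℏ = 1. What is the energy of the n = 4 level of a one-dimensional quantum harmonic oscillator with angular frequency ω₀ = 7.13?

E = 32.1

Using E_n = (n + ½)ℏω₀: E_4 = 4.5 × 7.13 = 32.09.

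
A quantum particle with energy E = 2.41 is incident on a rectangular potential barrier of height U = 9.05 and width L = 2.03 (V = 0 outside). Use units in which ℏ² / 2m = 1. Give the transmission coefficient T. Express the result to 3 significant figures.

T = 0.0000894

Since E < U the interior solution is evanescent with decay constant κ = √(2m(U − E))/ℏ = 2.577.
κL = 5.231, sinh(κL) = 93.48.
The exact tunnelling result is T⁻¹ = 1 + U² sinh²(κL) / [4E(U − E)] = 11180, so T = 0.0000894.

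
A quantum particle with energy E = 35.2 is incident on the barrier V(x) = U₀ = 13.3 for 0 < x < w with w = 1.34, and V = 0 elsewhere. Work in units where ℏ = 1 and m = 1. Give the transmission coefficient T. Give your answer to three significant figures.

Above the barrier the interior wavenumber is k₂ = √(2m(E − U₀))/ℏ = 6.618, giving phase k₂w = 8.868.
Matching at both interfaces gives T⁻¹ = 1 + U₀² sin²(k₂w) / [4E(E − U₀)] = 1.016, hence T = 0.984.

T = 0.984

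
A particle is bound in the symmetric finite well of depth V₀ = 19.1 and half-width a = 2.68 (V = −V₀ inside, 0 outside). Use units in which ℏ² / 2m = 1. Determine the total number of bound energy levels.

The dimensionless depth is z₀ = a√(2mV₀)/ℏ = 2.68 × √(19.10) = 11.71.
The even/odd transcendental equations gain one root per π/2 in z₀, giving N = 1 + ⌊2z₀/π⌋ = 1 + ⌊7.456⌋ = 8.

N = 8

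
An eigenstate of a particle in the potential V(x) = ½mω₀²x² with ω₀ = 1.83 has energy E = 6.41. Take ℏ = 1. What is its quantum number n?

E_n = ℏω₀(n + ½) ⇒ n = E/(ℏω₀) − ½ = 6.41/1.83 − 0.5 = 3.003 → n = 3.

n = 3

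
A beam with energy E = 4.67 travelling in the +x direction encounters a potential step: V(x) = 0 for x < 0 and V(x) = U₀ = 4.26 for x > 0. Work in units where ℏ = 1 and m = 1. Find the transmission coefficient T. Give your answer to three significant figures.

T = 0.705

The wavenumbers are k₁ = √(2mE)/ℏ = 3.056 on the left and k₂ = √(2m(E − U₀))/ℏ = 0.9055 on the right.
Matching ψ and ψ′ at x = 0 gives r = (k₁ − k₂)/(k₁ + k₂), so R = r² = 0.2947 and T = 1 − R = 0.7053.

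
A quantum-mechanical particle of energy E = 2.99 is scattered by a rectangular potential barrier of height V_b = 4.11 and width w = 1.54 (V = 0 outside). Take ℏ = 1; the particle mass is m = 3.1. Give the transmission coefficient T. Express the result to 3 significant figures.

T = 0.000947

Since E < V_b the interior solution is evanescent with decay constant κ = √(2m(V_b − E))/ℏ = 2.635.
κw = 4.058, sinh(κw) = 28.92.
The exact tunnelling result is T⁻¹ = 1 + V_b² sinh²(κw) / [4E(V_b − E)] = 1056, so T = 0.000947.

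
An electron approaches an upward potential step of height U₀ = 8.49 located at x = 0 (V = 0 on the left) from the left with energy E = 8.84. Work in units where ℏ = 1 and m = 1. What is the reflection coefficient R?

On each side the TISE gives plane waves with k = √(2m(E − V))/ℏ: k₁ = √(2·1·8.84) = 4.205, k₂ = √(2·1·0.35) = 0.8367.
Matching ψ and ψ′ at x = 0 gives r = (k₁ − k₂)/(k₁ + k₂), so R = r² = 0.4463 and T = 1 − R = 0.5537.

R = 0.446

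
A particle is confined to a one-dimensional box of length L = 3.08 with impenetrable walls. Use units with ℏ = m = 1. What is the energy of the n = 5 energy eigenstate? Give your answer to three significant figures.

E = 13.0

The infinite-well eigenfunctions ψ_n = √(2/L) sin(nπx/L) vanish at both walls, giving E_n = n²π²ℏ²/(2mL²).
E_5 = 5² × π² / (2 × 1 × 3.08²) = 13.00.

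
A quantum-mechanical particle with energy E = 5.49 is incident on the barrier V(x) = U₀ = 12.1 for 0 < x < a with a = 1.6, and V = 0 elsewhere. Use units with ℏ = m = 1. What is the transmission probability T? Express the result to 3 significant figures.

T = 0.0000351

E < U₀: inside the barrier ψ ∝ e^{±κx} with κ = √(2m(U₀ − E))/ℏ = 3.636.
κa = 5.817, sinh(κa) = 168.1.
The exact tunnelling result is T⁻¹ = 1 + U₀² sinh²(κa) / [4E(U₀ − E)] = 28490, so T = 0.0000351.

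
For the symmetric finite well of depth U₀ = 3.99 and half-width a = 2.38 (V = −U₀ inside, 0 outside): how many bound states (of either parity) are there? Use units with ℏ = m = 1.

The dimensionless depth is z₀ = a√(2mU₀)/ℏ = 2.38 × √(7.980) = 6.723.
A new bound state (alternating even/odd) appears each time z₀ passes a multiple of π/2, so N = ⌊2z₀/π⌋ + 1 = ⌊4.280⌋ + 1 = 5.

N = 5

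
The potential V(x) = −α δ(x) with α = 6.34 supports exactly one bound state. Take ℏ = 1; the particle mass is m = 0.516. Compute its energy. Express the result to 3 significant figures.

The bound state is ψ(x) = √κ e^{−κ|x|}. The derivative jump ψ'(0⁺) − ψ'(0⁻) = −(2mα/ℏ²)ψ(0) fixes κ = mα/ℏ² = 3.271.
Then E = −ℏ²κ²/(2m) = −mα²/(2ℏ²) = -10.37.

E = -10.4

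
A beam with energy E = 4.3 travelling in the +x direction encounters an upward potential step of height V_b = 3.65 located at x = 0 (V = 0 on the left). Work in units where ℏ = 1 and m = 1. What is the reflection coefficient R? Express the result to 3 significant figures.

The wavenumbers are k₁ = √(2mE)/ℏ = 2.933 on the left and k₂ = √(2m(E − V_b))/ℏ = 1.140 on the right.
Continuity of ψ and ψ′ at the step yields the reflection amplitude r = (k₁ − k₂)/(k₁ + k₂) = 0.4401; thus R = |r|² = 0.1937, T = 0.8063.

R = 0.194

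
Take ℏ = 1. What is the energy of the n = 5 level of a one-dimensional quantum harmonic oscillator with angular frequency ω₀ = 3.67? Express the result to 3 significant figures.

The oscillator eigenvalues are E_n = ℏω₀(n + ½), so E_5 = 3.67 × 5.5 = 20.19.

E = 20.2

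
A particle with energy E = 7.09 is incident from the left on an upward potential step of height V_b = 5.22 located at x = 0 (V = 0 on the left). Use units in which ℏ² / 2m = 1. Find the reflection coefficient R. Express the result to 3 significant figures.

R = 0.103

On each side the TISE gives plane waves with k = √(2m(E − V))/ℏ: k₁ = √(2·½·7.09) = 2.663, k₂ = √(2·½·1.87) = 1.367.
Matching ψ and ψ′ at x = 0 gives r = (k₁ − k₂)/(k₁ + k₂), so R = r² = 0.1033 and T = 1 − R = 0.8967.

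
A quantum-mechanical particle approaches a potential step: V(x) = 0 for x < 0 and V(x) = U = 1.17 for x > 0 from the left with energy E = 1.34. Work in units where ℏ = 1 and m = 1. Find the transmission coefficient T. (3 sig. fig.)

T = 0.775

On each side the TISE gives plane waves with k = √(2m(E − V))/ℏ: k₁ = √(2·1·1.34) = 1.637, k₂ = √(2·1·0.17) = 0.5831.
Matching ψ and ψ′ at x = 0 gives r = (k₁ − k₂)/(k₁ + k₂), so R = r² = 0.2254 and T = 1 − R = 0.7746.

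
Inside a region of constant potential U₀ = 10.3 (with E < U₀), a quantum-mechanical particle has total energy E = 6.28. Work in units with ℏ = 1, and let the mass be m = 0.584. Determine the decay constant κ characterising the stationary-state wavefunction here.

Since E < U₀ the TISE in this region is ψ'' = κ²ψ with κ = √(2m(U₀ − E))/ℏ.
κ = √(2 × 0.584 × 4.02) = 2.167.

κ = 2.17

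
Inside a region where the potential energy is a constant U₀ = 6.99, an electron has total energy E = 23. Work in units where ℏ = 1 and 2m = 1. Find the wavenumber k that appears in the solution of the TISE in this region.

With E > U₀ the solution is oscillatory, ψ ∝ e^{±ikx} with k = √(2m(E − U₀))/ℏ.
k = √(2 × 0.5 × 16.01) = 4.001.

k = 4.00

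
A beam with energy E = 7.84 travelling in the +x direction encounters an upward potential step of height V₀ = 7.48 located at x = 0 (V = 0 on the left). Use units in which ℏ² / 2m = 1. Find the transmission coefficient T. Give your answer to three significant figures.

On each side the TISE gives plane waves with k = √(2m(E − V))/ℏ: k₁ = √(2·½·7.84) = 2.800, k₂ = √(2·½·0.36) = 0.6000.
Continuity of ψ and ψ′ at the step yields the reflection amplitude r = (k₁ − k₂)/(k₁ + k₂) = 0.6471; thus R = |r|² = 0.4187, T = 0.5813.

T = 0.581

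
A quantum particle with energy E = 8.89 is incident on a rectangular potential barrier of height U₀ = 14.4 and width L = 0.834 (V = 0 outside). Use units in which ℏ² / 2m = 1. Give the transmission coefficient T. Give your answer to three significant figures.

T = 0.0727

Since E < U₀ the interior solution is evanescent with decay constant κ = √(2m(U₀ − E))/ℏ = 2.347.
κL = 1.958, sinh(κL) = 3.471.
The exact tunnelling result is T⁻¹ = 1 + U₀² sinh²(κL) / [4E(U₀ − E)] = 13.75, so T = 0.0727.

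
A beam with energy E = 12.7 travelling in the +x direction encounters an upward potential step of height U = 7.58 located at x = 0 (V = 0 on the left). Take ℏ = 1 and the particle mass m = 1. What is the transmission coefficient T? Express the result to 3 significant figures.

T = 0.950

On each side the TISE gives plane waves with k = √(2m(E − V))/ℏ: k₁ = √(2·1·12.7) = 5.040, k₂ = √(2·1·5.12) = 3.200.
Continuity of ψ and ψ′ at the step yields the reflection amplitude r = (k₁ − k₂)/(k₁ + k₂) = 0.2233; thus R = |r|² = 0.04986, T = 0.9501.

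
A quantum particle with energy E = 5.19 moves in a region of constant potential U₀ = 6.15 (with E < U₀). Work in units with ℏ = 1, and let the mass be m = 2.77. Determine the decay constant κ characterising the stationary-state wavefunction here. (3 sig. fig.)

κ = 2.31

Since E < U₀ the TISE in this region is ψ'' = κ²ψ with κ = √(2m(U₀ − E))/ℏ.
κ = √(2 × 2.77 × 0.96) = 2.306.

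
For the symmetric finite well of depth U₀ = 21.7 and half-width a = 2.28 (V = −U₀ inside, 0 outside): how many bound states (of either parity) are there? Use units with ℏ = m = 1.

The dimensionless depth is z₀ = a√(2mU₀)/ℏ = 2.28 × √(43.40) = 15.02.
The even/odd transcendental equations gain one root per π/2 in z₀, giving N = 1 + ⌊2z₀/π⌋ = 1 + ⌊9.562⌋ = 10.

N = 10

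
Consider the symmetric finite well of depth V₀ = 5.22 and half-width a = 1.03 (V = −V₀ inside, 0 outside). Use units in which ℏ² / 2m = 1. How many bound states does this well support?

N = 2

Define the well-strength parameter z₀ = (a/ℏ)√(2mV₀) = 1.03 × √(2·0.5·5.22) = 2.353.
The even/odd transcendental equations gain one root per π/2 in z₀, giving N = 1 + ⌊2z₀/π⌋ = 1 + ⌊1.498⌋ = 2.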